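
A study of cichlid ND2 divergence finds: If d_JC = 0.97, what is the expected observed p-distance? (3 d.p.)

0.544

p = (3/4)(1 − e^(−4d/3)) = 0.75 × (1 − e^(-1.293333)) = 0.75 × (1 − 0.274355) = 0.544234.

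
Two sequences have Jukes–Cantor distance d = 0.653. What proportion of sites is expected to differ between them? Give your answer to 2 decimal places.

p = (3/4)(1 − e^(−4d/3)) = 0.75 × (1 − e^(-0.870667)) = 0.75 × (1 − 0.418672) = 0.435996.

0.44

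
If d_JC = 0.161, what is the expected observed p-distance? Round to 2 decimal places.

0.14

p = (3/4)(1 − e^(−4d/3)) = 0.75 × (1 − e^(-0.214667)) = 0.75 × (1 − 0.806810) = 0.144893.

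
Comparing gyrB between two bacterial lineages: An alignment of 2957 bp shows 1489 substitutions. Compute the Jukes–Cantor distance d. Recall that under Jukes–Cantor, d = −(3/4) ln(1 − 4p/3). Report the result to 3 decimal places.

0.835

p = 1489/2957 ≈ 0.503551.
d = −(3/4) ln(1 − 4p/3) = −0.75 ln(1 − 0.671401) = −0.75 ln(0.328599)
  = −0.75 × (-1.112917) = 0.834688 substitutions/site.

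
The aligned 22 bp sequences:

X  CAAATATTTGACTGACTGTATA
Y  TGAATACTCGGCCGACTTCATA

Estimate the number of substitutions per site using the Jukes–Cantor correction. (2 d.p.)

0.50

The sequences differ at 8 of 22 sites (1, 2, 7, 9, 11, 13, 18, 19), so p = 8/22 ≈ 0.363636.
d = −(3/4) ln(1 − 4p/3) = −0.75 ln(1 − 0.484848) = −0.75 ln(0.515152)
  = −0.75 × (-0.663293) = 0.497470 substitutions/site.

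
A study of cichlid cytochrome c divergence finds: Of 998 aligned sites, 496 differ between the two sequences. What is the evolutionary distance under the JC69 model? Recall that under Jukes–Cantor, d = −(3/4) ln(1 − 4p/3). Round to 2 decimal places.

0.81

p = 496/998 ≈ 0.496994.
d = −(3/4) ln(1 − 4p/3) = −0.75 ln(1 − 0.662659) = −0.75 ln(0.337341)
  = −0.75 × (-1.086661) = 0.814996 substitutions/site.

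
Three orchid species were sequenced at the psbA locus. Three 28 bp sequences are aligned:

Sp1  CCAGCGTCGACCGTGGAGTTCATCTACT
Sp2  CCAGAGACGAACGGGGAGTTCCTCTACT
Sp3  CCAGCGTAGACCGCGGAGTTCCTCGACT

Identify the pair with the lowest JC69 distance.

Sp1–Sp2: 5/28 differ, p = 0.179, d = 0.204.
Sp1–Sp3: 4/28 differ, p = 0.143, d = 0.158.
Sp2–Sp3: 6/28 differ, p = 0.214, d = 0.252.
The smallest distance is between Sp1 and Sp3.

Sp1 and Sp3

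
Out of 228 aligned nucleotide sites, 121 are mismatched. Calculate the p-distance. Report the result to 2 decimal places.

0.53

p = 121/228 = 0.530701… ≈ 0.53 (to 2 d.p.).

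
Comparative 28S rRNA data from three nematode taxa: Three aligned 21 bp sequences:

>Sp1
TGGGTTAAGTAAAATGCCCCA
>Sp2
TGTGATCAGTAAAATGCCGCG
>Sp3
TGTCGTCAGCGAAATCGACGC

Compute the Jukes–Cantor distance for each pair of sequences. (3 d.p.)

d(Sp1,Sp2) = 0.286, d(Sp1,Sp3) = 0.899, d(Sp2,Sp3) = 0.756

Sp1–Sp2: 5/21 sites differ → p ≈ 0.238095, d = −0.75 ln(1 − 0.31746) = 0.286451 ≈ 0.286.
Sp1–Sp3: 11/21 sites differ → p ≈ 0.52381, d = −0.75 ln(1 − 0.698413) = 0.899023 ≈ 0.899.
Sp2–Sp3: 10/21 sites differ → p ≈ 0.47619, d = −0.75 ln(1 − 0.63492) = 0.755729 ≈ 0.756.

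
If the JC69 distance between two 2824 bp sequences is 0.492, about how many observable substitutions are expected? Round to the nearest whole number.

Invert JC69: p = (3/4)(1 − e^(−4d/3)) = 0.75 × (1 − e^(-0.656)) = 0.75 × (1 − 0.518923) = 0.360808.
Expected differing sites = pL ≈ 0.360808 × 2824 = 1018.921792 ≈ 1019.

1019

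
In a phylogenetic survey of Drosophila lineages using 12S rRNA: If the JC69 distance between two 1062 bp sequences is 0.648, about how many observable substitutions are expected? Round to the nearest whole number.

Invert JC69: p = (3/4)(1 − e^(−4d/3)) = 0.75 × (1 − e^(-0.864)) = 0.75 × (1 − 0.421473) = 0.433895.
Expected differing sites = pL ≈ 0.433895 × 1062 = 460.79649 ≈ 461.

461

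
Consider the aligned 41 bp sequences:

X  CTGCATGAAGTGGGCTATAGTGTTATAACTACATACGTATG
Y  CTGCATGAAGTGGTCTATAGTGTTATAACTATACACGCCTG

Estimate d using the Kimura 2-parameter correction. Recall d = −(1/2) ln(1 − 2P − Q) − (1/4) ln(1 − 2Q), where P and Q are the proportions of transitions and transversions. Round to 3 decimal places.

0.134

Of 41 sites, 3 differences are transitions and 2 are transversions, so P = 3/41 ≈ 0.073171 and Q = 2/41 ≈ 0.04878.
Under the Kimura two-parameter model, d = −½ ln(1 − 2P − Q) − ¼ ln(1 − 2Q).
1 − 2P − Q = 0.804878, giving −½ ln(0.804878) = 0.108532.
1 − 2Q = 0.90244, giving −¼ ln(0.90244) = 0.025663.
d = 0.108532 + 0.025663 = 0.134195.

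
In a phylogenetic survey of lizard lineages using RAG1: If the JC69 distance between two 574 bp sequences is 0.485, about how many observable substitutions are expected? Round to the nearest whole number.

205

Invert JC69: p = (3/4)(1 − e^(−4d/3)) = 0.75 × (1 − e^(-0.646667)) = 0.75 × (1 − 0.523789) = 0.357158.
Expected differing sites = pL ≈ 0.357158 × 574 = 205.008692 ≈ 205.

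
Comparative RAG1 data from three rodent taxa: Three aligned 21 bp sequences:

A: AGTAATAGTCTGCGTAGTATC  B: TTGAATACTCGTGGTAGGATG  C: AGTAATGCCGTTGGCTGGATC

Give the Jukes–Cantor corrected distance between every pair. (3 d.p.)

A–B: 9/21 sites differ → p ≈ 0.428571, d = −0.75 ln(1 − 0.571428) = 0.635472 ≈ 0.635.
A–C: 9/21 sites differ → p ≈ 0.428571, d = −0.75 ln(1 − 0.571428) = 0.635472 ≈ 0.635.
B–C: 10/21 sites differ → p ≈ 0.47619, d = −0.75 ln(1 − 0.63492) = 0.755729 ≈ 0.756.

d(A,B) = 0.635, d(A,C) = 0.635, d(B,C) = 0.756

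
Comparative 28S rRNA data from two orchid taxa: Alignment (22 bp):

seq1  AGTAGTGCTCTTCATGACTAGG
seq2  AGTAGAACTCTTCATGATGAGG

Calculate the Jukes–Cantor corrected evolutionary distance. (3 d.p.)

0.208

The sequences differ at 4 of 22 sites (6, 7, 18, 19), so p = 4/22 ≈ 0.181818.
d = −(3/4) ln(1 − 4p/3) = −0.75 ln(1 − 0.242424) = −0.75 ln(0.757576)
  = −0.75 × (-0.277631) = 0.208223 substitutions/site.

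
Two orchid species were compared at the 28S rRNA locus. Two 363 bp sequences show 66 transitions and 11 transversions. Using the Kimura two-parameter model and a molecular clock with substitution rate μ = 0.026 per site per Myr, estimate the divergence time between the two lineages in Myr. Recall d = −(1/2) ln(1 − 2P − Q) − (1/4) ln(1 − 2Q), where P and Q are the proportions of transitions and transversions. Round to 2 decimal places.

5.12

P = 66/363 ≈ 0.181818 and Q = 11/363 ≈ 0.030303.
Under the Kimura two-parameter model, d = −½ ln(1 − 2P − Q) − ¼ ln(1 − 2Q).
1 − 2P − Q = 0.606061, giving −½ ln(0.606061) = 0.250387.
1 − 2Q = 0.939394, giving −¼ ln(0.939394) = 0.015630.
d = 0.250387 + 0.015630 = 0.266017.
Under a molecular clock d = 2μt, so t = d/(2μ) = 0.266017 / (2 × 0.026) = 5.12 Myr.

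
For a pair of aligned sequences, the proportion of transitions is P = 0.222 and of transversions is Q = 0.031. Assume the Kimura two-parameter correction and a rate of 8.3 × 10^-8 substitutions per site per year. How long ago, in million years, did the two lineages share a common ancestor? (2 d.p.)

Under the Kimura two-parameter model, d = −½ ln(1 − 2P − Q) − ¼ ln(1 − 2Q).
1 − 2P − Q = 0.525, giving −½ ln(0.525) = 0.322179.
1 − 2Q = 0.938, giving −¼ ln(0.938) = 0.016001.
d = 0.322179 + 0.016001 = 0.338180.
Under a molecular clock d = 2μt, so t = d/(2μ) = 0.338180 / (2 × 8.3 × 10^-8) = 2.04 million years.

2.04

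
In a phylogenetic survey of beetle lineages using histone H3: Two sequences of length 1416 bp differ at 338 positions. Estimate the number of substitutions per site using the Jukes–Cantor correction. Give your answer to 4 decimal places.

p = 338/1416 ≈ 0.238701.
d = −(3/4) ln(1 − 4p/3) = −0.75 ln(1 − 0.318268) = −0.75 ln(0.681732)
  = −0.75 × (-0.383119) = 0.287339 substitutions/site.

0.2873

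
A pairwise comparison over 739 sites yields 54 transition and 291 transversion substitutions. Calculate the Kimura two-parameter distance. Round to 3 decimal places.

P = 54/739 ≈ 0.073072 and Q = 291/739 ≈ 0.393775.
Under the Kimura two-parameter model, d = −½ ln(1 − 2P − Q) − ¼ ln(1 − 2Q).
1 − 2P − Q = 0.460081, giving −½ ln(0.460081) = 0.388176.
1 − 2Q = 0.21245, giving −¼ ln(0.21245) = 0.387262.
d = 0.388176 + 0.387262 = 0.775438.

0.775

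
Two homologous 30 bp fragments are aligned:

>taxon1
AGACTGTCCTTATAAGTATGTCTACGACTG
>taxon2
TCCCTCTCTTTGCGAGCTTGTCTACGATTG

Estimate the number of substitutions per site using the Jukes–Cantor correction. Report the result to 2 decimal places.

The sequences differ at 11 of 30 sites, so p = 11/30 ≈ 0.366667.
d = −(3/4) ln(1 − 4p/3) = −0.75 ln(1 − 0.488889) = −0.75 ln(0.511111)
  = −0.75 × (-0.671168) = 0.503376 substitutions/site.

0.50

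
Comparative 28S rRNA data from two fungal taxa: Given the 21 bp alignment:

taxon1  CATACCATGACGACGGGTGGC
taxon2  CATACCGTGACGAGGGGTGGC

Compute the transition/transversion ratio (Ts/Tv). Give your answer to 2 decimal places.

Transitions are A↔G and C↔T; transversions are all other mismatches.
Transitions: 1. Transversions: 1.
R = 1/1 = 1.00.

1.00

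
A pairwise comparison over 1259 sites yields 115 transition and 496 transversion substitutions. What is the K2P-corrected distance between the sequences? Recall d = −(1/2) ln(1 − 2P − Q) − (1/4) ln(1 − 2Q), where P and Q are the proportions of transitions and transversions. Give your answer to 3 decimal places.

0.817

P = 115/1259 ≈ 0.091342 and Q = 496/1259 ≈ 0.393963.
Under the Kimura two-parameter model, d = −½ ln(1 − 2P − Q) − ¼ ln(1 − 2Q).
1 − 2P − Q = 0.423353, giving −½ ln(0.423353) = 0.429774.
1 − 2Q = 0.212074, giving −¼ ln(0.212074) = 0.387705.
d = 0.429774 + 0.387705 = 0.817479.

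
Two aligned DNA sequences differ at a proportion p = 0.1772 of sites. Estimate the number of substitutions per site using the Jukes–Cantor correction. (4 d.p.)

0.2022

d = −(3/4) ln(1 − 4p/3) = −0.75 ln(1 − 0.236267) = −0.75 ln(0.763733)
  = −0.75 × (-0.269537) = 0.202153 substitutions/site.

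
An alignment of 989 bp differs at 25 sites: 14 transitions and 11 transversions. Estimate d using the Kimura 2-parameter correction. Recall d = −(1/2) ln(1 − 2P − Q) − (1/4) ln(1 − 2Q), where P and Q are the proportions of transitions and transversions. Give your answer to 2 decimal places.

P = 14/989 ≈ 0.014156 and Q = 11/989 ≈ 0.011122.
Under the Kimura two-parameter model, d = −½ ln(1 − 2P − Q) − ¼ ln(1 − 2Q).
1 − 2P − Q = 0.960566, giving −½ ln(0.960566) = 0.020116.
1 − 2Q = 0.977756, giving −¼ ln(0.977756) = 0.005624.
d = 0.020116 + 0.005624 = 0.025740.

0.03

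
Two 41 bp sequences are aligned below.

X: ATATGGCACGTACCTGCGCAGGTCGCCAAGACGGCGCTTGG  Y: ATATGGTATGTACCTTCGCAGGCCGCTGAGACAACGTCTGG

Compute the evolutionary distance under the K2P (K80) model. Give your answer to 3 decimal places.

0.324

Of 41 sites, 9 differences are transitions and 1 are transversions, so P = 9/41 ≈ 0.219512 and Q = 1/41 ≈ 0.02439.
Under the Kimura two-parameter model, d = −½ ln(1 − 2P − Q) − ¼ ln(1 − 2Q).
1 − 2P − Q = 0.536586, giving −½ ln(0.536586) = 0.311264.
1 − 2Q = 0.95122, giving −¼ ln(0.95122) = 0.012502.
d = 0.311264 + 0.012502 = 0.323766.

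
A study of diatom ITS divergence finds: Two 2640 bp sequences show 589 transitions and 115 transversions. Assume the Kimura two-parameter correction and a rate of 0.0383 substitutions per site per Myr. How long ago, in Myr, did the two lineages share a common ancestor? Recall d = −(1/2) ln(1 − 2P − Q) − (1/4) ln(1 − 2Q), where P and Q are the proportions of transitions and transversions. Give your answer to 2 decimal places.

P = 589/2640 ≈ 0.223106 and Q = 115/2640 ≈ 0.043561.
Under the Kimura two-parameter model, d = −½ ln(1 − 2P − Q) − ¼ ln(1 − 2Q).
1 − 2P − Q = 0.510227, giving −½ ln(0.510227) = 0.336450.
1 − 2Q = 0.912878, giving −¼ ln(0.912878) = 0.022788.
d = 0.336450 + 0.022788 = 0.359238.
Under a molecular clock d = 2μt, so t = d/(2μ) = 0.359238 / (2 × 0.0383) = 4.69 Myr.

4.69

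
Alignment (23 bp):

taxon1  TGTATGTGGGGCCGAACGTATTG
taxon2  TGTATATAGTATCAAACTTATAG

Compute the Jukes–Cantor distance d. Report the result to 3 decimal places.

The sequences differ at 8 of 23 sites (6, 8, 10, 11, 12, 14, 18, 22), so p = 8/23 ≈ 0.347826.
d = −(3/4) ln(1 − 4p/3) = −0.75 ln(1 − 0.463768) = −0.75 ln(0.536232)
  = −0.75 × (-0.623188) = 0.467391 substitutions/site.

0.467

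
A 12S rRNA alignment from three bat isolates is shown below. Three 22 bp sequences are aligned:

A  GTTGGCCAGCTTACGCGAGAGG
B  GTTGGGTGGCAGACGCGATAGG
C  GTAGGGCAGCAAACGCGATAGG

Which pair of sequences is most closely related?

A–B: 6/22 differ, p = 0.273, d = 0.339.
A–C: 5/22 differ, p = 0.227, d = 0.271.
B–C: 4/22 differ, p = 0.182, d = 0.208.
The smallest distance is between B and C.

B and C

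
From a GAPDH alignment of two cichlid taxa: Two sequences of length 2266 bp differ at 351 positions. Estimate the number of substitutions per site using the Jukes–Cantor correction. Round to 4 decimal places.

0.1735

p = 351/2266 ≈ 0.154898.
d = −(3/4) ln(1 − 4p/3) = −0.75 ln(1 − 0.206531) = −0.75 ln(0.793469)
  = −0.75 × (-0.231341) = 0.173506 substitutions/site.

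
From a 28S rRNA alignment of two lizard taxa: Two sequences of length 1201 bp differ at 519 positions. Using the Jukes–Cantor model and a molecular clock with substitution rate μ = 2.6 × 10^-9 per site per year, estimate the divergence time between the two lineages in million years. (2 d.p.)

123.82

p = 519/1201 ≈ 0.43214.
d = −(3/4) ln(1 − 4p/3) = −0.75 ln(1 − 0.576187) = −0.75 ln(0.423813)
  = −0.75 × (-0.858463) = 0.643847 substitutions/site.
Under a molecular clock d = 2μt, so t = d/(2μ) = 0.643847 / (2 × 2.6 × 10^-9) = 123.82 million years.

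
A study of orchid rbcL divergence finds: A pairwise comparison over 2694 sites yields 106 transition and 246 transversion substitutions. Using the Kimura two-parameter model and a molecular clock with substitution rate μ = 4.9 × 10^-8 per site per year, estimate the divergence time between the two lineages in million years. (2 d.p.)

1.47

P = 106/2694 ≈ 0.039347 and Q = 246/2694 ≈ 0.091314.
Under the Kimura two-parameter model, d = −½ ln(1 − 2P − Q) − ¼ ln(1 − 2Q).
1 − 2P − Q = 0.829992, giving −½ ln(0.829992) = 0.093170.
1 − 2Q = 0.817372, giving −¼ ln(0.817372) = 0.050415.
d = 0.093170 + 0.050415 = 0.143585.
Under a molecular clock d = 2μt, so t = d/(2μ) = 0.143585 / (2 × 4.9 × 10^-8) = 1.47 million years.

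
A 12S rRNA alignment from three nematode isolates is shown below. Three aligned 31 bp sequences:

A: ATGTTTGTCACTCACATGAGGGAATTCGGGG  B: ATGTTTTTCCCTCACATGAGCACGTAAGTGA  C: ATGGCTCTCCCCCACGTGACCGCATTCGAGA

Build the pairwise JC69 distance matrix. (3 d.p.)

d(A,B) = 0.422, d(A,C) = 0.481, d(B,C) = 0.481

A–B: 10/31 sites differ → p ≈ 0.322581, d = −0.75 ln(1 − 0.430108) = 0.421731 ≈ 0.422.
A–C: 11/31 sites differ → p ≈ 0.354839, d = −0.75 ln(1 − 0.473119) = 0.480585 ≈ 0.481.
B–C: 11/31 sites differ → p ≈ 0.354839, d = −0.75 ln(1 − 0.473119) = 0.480585 ≈ 0.481.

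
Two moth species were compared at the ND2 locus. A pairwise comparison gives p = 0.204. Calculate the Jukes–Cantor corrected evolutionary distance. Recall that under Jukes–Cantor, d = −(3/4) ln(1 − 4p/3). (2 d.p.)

0.24

d = −(3/4) ln(1 − 4p/3) = −0.75 ln(1 − 0.272) = −0.75 ln(0.728)
  = −0.75 × (-0.317454) = 0.238091 substitutions/site.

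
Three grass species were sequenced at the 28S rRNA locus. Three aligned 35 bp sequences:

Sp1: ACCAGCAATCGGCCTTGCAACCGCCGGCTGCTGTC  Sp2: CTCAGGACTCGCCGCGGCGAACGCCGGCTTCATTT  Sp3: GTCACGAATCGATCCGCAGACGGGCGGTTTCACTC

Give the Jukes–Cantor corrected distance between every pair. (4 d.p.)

Sp1–Sp2: 14/35 sites differ → p = 0.4, d = −0.75 ln(1 − 0.533333) = 0.571605 ≈ 0.5716.
Sp1–Sp3: 17/35 sites differ → p ≈ 0.485714, d = −0.75 ln(1 − 0.647619) = 0.782282 ≈ 0.7823.
Sp2–Sp3: 14/35 sites differ → p = 0.4, d = −0.75 ln(1 − 0.533333) = 0.571605 ≈ 0.5716.

d(Sp1,Sp2) = 0.5716, d(Sp1,Sp3) = 0.7823, d(Sp2,Sp3) = 0.5716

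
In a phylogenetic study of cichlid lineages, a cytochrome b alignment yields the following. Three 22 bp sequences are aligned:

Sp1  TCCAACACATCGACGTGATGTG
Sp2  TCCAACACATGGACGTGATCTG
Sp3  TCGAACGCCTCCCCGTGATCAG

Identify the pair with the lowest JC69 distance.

Sp1–Sp2: 2/22 differ, p = 0.091, d = 0.097.
Sp1–Sp3: 7/22 differ, p = 0.318, d = 0.414.
Sp2–Sp3: 7/22 differ, p = 0.318, d = 0.414.
The smallest distance is between Sp1 and Sp2.

Sp1 and Sp2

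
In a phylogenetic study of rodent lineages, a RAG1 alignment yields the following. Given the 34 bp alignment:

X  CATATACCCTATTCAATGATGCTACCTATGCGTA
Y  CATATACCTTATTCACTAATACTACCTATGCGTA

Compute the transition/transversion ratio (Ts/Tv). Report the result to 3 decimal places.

Transitions are A↔G and C↔T; transversions are all other mismatches.
Transitions: 3. Transversions: 1.
R = 3/1 = 3.000.

3.000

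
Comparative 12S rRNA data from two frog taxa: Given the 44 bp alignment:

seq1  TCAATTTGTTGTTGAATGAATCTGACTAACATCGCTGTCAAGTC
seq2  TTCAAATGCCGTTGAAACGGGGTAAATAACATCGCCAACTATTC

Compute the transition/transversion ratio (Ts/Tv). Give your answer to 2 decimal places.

0.73

Transitions are A↔G and C↔T; transversions are all other mismatches.
Transitions: 8. Transversions: 11.
R = 8/11 = 0.727272… ≈ 0.73 (to 2 d.p.).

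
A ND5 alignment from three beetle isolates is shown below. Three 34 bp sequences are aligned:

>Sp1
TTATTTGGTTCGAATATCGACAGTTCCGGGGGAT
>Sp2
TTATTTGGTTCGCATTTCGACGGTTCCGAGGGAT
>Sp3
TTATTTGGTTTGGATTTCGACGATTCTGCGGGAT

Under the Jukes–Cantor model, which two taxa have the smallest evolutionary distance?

Sp1–Sp2: 4/34 differ, p = 0.118, d = 0.128.
Sp1–Sp3: 7/34 differ, p = 0.206, d = 0.241.
Sp2–Sp3: 5/34 differ, p = 0.147, d = 0.164.
The smallest distance is between Sp1 and Sp2.

Sp1 and Sp2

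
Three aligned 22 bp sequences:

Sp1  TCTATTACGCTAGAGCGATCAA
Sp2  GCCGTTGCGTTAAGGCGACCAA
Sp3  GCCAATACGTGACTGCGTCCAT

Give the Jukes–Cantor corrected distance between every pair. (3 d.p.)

Sp1–Sp2: 8/22 sites differ → p ≈ 0.363636, d = −0.75 ln(1 − 0.484848) = 0.497470 ≈ 0.497.
Sp1–Sp3: 10/22 sites differ → p ≈ 0.454545, d = −0.75 ln(1 − 0.60606) = 0.698667 ≈ 0.699.
Sp2–Sp3: 8/22 sites differ → p ≈ 0.363636, d = −0.75 ln(1 − 0.484848) = 0.497470 ≈ 0.497.

d(Sp1,Sp2) = 0.497, d(Sp1,Sp3) = 0.699, d(Sp2,Sp3) = 0.497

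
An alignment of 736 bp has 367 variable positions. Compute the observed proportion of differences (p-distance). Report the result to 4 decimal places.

0.4986

p = 367/736 = 0.498641… ≈ 0.4986 (to 4 d.p.).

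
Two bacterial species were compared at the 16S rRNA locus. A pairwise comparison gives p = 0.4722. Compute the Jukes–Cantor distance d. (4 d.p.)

0.7449

d = −(3/4) ln(1 − 4p/3) = −0.75 ln(1 − 0.6296) = −0.75 ln(0.3704)
  = −0.75 × (-0.993172) = 0.744879 substitutions/site.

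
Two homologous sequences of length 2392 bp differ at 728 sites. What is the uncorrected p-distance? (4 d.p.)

p = 728/2392 = 0.304347… ≈ 0.3043 (to 4 d.p.).

0.3043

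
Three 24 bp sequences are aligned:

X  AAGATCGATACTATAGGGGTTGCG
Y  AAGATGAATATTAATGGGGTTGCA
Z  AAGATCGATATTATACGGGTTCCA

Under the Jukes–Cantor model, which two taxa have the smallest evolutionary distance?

X and Z

X–Y: 6/24 differ, p = 0.250, d = 0.304.
X–Z: 4/24 differ, p = 0.167, d = 0.188.
Y–Z: 6/24 differ, p = 0.250, d = 0.304.
The smallest distance is between X and Z.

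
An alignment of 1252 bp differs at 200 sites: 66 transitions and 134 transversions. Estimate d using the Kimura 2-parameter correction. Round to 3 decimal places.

0.180

P = 66/1252 ≈ 0.052716 and Q = 134/1252 ≈ 0.107029.
Under the Kimura two-parameter model, d = −½ ln(1 − 2P − Q) − ¼ ln(1 − 2Q).
1 − 2P − Q = 0.787539, giving −½ ln(0.787539) = 0.119421.
1 − 2Q = 0.785942, giving −¼ ln(0.785942) = 0.060218.
d = 0.119421 + 0.060218 = 0.179639.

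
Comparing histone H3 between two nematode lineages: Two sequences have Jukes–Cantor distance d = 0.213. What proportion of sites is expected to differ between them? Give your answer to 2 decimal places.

p = (3/4)(1 − e^(−4d/3)) = 0.75 × (1 − e^(-0.284)) = 0.75 × (1 − 0.752767) = 0.185425.

0.19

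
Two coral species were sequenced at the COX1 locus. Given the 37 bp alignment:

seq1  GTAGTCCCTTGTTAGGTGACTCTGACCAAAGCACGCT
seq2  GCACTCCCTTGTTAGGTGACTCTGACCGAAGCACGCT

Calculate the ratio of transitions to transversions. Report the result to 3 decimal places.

Transitions are A↔G and C↔T; transversions are all other mismatches.
Transitions: 2. Transversions: 1.
R = 2/1 = 2.000.

2.000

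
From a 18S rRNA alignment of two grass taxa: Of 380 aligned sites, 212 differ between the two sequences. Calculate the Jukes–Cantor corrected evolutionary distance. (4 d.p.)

1.0215

p = 212/380 ≈ 0.557895.
d = −(3/4) ln(1 − 4p/3) = −0.75 ln(1 − 0.74386) = −0.75 ln(0.25614)
  = −0.75 × (-1.362031) = 1.021523 substitutions/site.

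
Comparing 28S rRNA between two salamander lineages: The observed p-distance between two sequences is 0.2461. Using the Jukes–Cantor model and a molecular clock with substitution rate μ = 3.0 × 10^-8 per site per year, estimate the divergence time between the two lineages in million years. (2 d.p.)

4.97

d = −(3/4) ln(1 − 4p/3) = −0.75 ln(1 − 0.328133) = −0.75 ln(0.671867)
  = −0.75 × (-0.397695) = 0.298271 substitutions/site.
Under a molecular clock d = 2μt, so t = d/(2μ) = 0.298271 / (2 × 3.0 × 10^-8) = 4.97 million years.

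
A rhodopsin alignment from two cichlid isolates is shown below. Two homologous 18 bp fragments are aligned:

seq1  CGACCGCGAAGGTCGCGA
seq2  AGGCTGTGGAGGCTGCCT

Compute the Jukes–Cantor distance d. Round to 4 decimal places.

0.8240

The sequences differ at 9 of 18 sites (1, 3, 5, 7, 9, 13, 14, 17, 18), so p = 9/18 = 0.5.
d = −(3/4) ln(1 − 4p/3) = −0.75 ln(1 − 0.666667) = −0.75 ln(0.333333)
  = −0.75 × (-1.098613) = 0.823960 substitutions/site.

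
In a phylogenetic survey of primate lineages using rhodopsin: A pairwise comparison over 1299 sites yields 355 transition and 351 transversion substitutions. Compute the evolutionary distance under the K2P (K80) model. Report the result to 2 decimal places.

P = 355/1299 ≈ 0.273287 and Q = 351/1299 ≈ 0.270208.
Under the Kimura two-parameter model, d = −½ ln(1 − 2P − Q) − ¼ ln(1 − 2Q).
1 − 2P − Q = 0.183218, giving −½ ln(0.183218) = 0.848539.
1 − 2Q = 0.459584, giving −¼ ln(0.459584) = 0.194358.
d = 0.848539 + 0.194358 = 1.042897.

1.04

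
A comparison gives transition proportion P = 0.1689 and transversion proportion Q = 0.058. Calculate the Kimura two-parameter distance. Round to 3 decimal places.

0.283

Under the Kimura two-parameter model, d = −½ ln(1 − 2P − Q) − ¼ ln(1 − 2Q).
1 − 2P − Q = 0.6042, giving −½ ln(0.6042) = 0.251925.
1 − 2Q = 0.884, giving −¼ ln(0.884) = 0.030825.
d = 0.251925 + 0.030825 = 0.282750.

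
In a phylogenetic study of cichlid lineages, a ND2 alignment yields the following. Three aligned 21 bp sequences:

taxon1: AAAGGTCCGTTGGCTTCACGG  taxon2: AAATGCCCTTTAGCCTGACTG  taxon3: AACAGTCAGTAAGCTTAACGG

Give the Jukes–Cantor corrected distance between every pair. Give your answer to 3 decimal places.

taxon1–taxon2: 7/21 sites differ → p ≈ 0.333333, d = −0.75 ln(1 − 0.444444) = 0.440839 ≈ 0.441.
taxon1–taxon3: 6/21 sites differ → p ≈ 0.285714, d = −0.75 ln(1 − 0.380952) = 0.359679 ≈ 0.360.
taxon2–taxon3: 9/21 sites differ → p ≈ 0.428571, d = −0.75 ln(1 − 0.571428) = 0.635472 ≈ 0.635.

d(taxon1,taxon2) = 0.441, d(taxon1,taxon3) = 0.360, d(taxon2,taxon3) = 0.635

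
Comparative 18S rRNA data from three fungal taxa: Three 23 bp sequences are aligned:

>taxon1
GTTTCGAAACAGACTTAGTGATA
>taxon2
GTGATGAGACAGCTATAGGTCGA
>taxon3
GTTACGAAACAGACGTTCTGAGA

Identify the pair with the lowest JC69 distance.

taxon1 and taxon3

taxon1–taxon2: 11/23 differ, p = 0.478, d = 0.761.
taxon1–taxon3: 5/23 differ, p = 0.217, d = 0.257.
taxon2–taxon3: 11/23 differ, p = 0.478, d = 0.761.
The smallest distance is between taxon1 and taxon3.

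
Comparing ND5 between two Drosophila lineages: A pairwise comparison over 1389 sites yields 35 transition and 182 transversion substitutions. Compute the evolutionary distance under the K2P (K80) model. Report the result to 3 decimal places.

P = 35/1389 ≈ 0.025198 and Q = 182/1389 ≈ 0.13103.
Under the Kimura two-parameter model, d = −½ ln(1 − 2P − Q) − ¼ ln(1 − 2Q).
1 − 2P − Q = 0.818574, giving −½ ln(0.818574) = 0.100096.
1 − 2Q = 0.73794, giving −¼ ln(0.73794) = 0.075973.
d = 0.100096 + 0.075973 = 0.176069.

0.176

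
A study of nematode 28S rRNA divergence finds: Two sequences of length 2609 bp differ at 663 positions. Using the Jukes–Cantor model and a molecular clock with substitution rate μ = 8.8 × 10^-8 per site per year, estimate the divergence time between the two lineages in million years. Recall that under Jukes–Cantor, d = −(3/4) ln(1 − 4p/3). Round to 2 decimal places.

1.76

p = 663/2609 ≈ 0.25412.
d = −(3/4) ln(1 − 4p/3) = −0.75 ln(1 − 0.338827) = −0.75 ln(0.661173)
  = −0.75 × (-0.413740) = 0.310305 substitutions/site.
Under a molecular clock d = 2μt, so t = d/(2μ) = 0.310305 / (2 × 8.8 × 10^-8) = 1.76 million years.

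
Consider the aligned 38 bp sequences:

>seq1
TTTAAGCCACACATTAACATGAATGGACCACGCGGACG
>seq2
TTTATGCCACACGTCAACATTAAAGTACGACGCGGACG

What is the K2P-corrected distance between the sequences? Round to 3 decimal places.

Of 38 sites, 2 differences are transitions and 5 are transversions, so P = 2/38 ≈ 0.052632 and Q = 5/38 ≈ 0.131579.
Under the Kimura two-parameter model, d = −½ ln(1 − 2P − Q) − ¼ ln(1 − 2Q).
1 − 2P − Q = 0.763157, giving −½ ln(0.763157) = 0.135146.
1 − 2Q = 0.736842, giving −¼ ln(0.736842) = 0.076345.
d = 0.135146 + 0.076345 = 0.211491.

0.211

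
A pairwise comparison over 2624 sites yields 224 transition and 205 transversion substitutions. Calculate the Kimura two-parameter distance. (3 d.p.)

P = 224/2624 ≈ 0.085366 and Q = 205/2624 = 0.078125.
Under the Kimura two-parameter model, d = −½ ln(1 − 2P − Q) − ¼ ln(1 − 2Q).
1 − 2P − Q = 0.751143, giving −½ ln(0.751143) = 0.143080.
1 − 2Q = 0.84375, giving −¼ ln(0.84375) = 0.042475.
d = 0.143080 + 0.042475 = 0.185555.

0.186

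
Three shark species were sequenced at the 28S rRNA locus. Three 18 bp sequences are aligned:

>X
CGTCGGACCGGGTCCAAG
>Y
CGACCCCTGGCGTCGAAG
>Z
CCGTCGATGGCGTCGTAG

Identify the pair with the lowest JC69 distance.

X–Y: 8/18 differ, p = 0.444, d = 0.673.
X–Z: 9/18 differ, p = 0.500, d = 0.824.
Y–Z: 6/18 differ, p = 0.333, d = 0.441.
The smallest distance is between Y and Z.

Y and Z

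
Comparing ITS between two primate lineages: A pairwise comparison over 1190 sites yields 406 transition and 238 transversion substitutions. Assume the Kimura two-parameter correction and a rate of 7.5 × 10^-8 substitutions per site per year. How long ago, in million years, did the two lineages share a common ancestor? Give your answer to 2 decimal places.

P = 406/1190 ≈ 0.341176 and Q = 238/1190 = 0.2.
Under the Kimura two-parameter model, d = −½ ln(1 − 2P − Q) − ¼ ln(1 − 2Q).
1 − 2P − Q = 0.117648, giving −½ ln(0.117648) = 1.070029.
1 − 2Q = 0.6, giving −¼ ln(0.6) = 0.127706.
d = 1.070029 + 0.127706 = 1.197735.
Under a molecular clock d = 2μt, so t = d/(2μ) = 1.197735 / (2 × 7.5 × 10^-8) = 7.98 million years.

7.98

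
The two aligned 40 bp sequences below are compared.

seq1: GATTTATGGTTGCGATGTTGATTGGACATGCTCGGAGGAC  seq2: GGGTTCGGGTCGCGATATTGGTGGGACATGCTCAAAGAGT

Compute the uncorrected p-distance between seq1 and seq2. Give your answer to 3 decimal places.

The sequences differ at 13 of 40 positions.
p = 13/40 = 0.325.

0.325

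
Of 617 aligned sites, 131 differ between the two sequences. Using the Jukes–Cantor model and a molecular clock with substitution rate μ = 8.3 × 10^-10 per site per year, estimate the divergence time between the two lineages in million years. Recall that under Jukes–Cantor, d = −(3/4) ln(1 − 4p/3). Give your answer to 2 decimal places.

150.36

p = 131/617 ≈ 0.212318.
d = −(3/4) ln(1 − 4p/3) = −0.75 ln(1 − 0.283091) = −0.75 ln(0.716909)
  = −0.75 × (-0.332806) = 0.249605 substitutions/site.
Under a molecular clock d = 2μt, so t = d/(2μ) = 0.249605 / (2 × 8.3 × 10^-10) = 150.36 million years.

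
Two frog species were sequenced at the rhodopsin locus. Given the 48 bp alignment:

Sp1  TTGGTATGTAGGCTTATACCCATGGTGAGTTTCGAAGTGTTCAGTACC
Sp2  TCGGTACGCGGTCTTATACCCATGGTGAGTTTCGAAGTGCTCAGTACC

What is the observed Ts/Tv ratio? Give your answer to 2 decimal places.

5.00

Transitions are A↔G and C↔T; transversions are all other mismatches.
Transitions: 5. Transversions: 1.
R = 5/1 = 5.00.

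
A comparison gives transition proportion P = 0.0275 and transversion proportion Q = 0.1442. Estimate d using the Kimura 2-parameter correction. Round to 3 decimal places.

0.196

Under the Kimura two-parameter model, d = −½ ln(1 − 2P − Q) − ¼ ln(1 − 2Q).
1 − 2P − Q = 0.8008, giving −½ ln(0.8008) = 0.111072.
1 − 2Q = 0.7116, giving −¼ ln(0.7116) = 0.085060.
d = 0.111072 + 0.085060 = 0.196132.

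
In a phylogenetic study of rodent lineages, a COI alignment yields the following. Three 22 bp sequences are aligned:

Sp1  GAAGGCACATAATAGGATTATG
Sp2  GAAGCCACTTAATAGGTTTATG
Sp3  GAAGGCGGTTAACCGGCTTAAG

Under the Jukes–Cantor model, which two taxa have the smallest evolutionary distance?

Sp1–Sp2: 3/22 differ, p = 0.136, d = 0.151.
Sp1–Sp3: 7/22 differ, p = 0.318, d = 0.414.
Sp2–Sp3: 7/22 differ, p = 0.318, d = 0.414.
The smallest distance is between Sp1 and Sp2.

Sp1 and Sp2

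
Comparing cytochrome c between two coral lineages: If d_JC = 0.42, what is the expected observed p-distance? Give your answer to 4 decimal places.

0.3216

p = (3/4)(1 − e^(−4d/3)) = 0.75 × (1 − e^(-0.56)) = 0.75 × (1 − 0.571209) = 0.321593.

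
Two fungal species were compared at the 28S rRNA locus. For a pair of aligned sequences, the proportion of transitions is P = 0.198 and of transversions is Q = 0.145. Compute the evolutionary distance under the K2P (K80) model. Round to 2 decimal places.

Under the Kimura two-parameter model, d = −½ ln(1 − 2P − Q) − ¼ ln(1 − 2Q).
1 − 2P − Q = 0.459, giving −½ ln(0.459) = 0.389353.
1 − 2Q = 0.71, giving −¼ ln(0.71) = 0.085623.
d = 0.389353 + 0.085623 = 0.474976.

0.47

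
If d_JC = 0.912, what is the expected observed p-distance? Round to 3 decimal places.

p = (3/4)(1 − e^(−4d/3)) = 0.75 × (1 − e^(-1.216)) = 0.75 × (1 − 0.296413) = 0.527690.

0.528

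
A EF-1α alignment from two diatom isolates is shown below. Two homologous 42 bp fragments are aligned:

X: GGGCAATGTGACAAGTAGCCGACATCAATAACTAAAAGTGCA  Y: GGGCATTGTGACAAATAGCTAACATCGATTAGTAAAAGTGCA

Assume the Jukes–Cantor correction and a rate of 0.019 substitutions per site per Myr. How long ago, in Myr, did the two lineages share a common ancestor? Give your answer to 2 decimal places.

4.96

The sequences differ at 7 of 42 sites (6, 15, 20, 21, 27, 30, 32), so p = 7/42 ≈ 0.166667.
d = −(3/4) ln(1 − 4p/3) = −0.75 ln(1 − 0.222223) = −0.75 ln(0.777777)
  = −0.75 × (-0.251315) = 0.188486 substitutions/site.
Under a molecular clock d = 2μt, so t = d/(2μ) = 0.188486 / (2 × 0.019) = 4.96 Myr.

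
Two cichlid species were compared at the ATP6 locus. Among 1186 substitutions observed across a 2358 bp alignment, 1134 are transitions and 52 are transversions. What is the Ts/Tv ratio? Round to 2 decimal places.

R = 1134/52 = 21.807692… ≈ 21.81 (to 2 d.p.).

21.81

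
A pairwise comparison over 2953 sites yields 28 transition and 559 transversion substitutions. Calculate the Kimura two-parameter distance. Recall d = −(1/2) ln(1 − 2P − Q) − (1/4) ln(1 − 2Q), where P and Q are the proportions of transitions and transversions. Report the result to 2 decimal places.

P = 28/2953 ≈ 0.009482 and Q = 559/2953 ≈ 0.189299.
Under the Kimura two-parameter model, d = −½ ln(1 − 2P − Q) − ¼ ln(1 − 2Q).
1 − 2P − Q = 0.791737, giving −½ ln(0.791737) = 0.116763.
1 − 2Q = 0.621402, giving −¼ ln(0.621402) = 0.118944.
d = 0.116763 + 0.118944 = 0.235707.

0.24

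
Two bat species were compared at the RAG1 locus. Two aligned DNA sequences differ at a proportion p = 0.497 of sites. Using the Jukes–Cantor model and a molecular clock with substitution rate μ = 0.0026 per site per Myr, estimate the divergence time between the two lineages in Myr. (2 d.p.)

156.73

d = −(3/4) ln(1 − 4p/3) = −0.75 ln(1 − 0.662667) = −0.75 ln(0.337333)
  = −0.75 × (-1.086685) = 0.815014 substitutions/site.
Under a molecular clock d = 2μt, so t = d/(2μ) = 0.815014 / (2 × 0.0026) = 156.73 Myr.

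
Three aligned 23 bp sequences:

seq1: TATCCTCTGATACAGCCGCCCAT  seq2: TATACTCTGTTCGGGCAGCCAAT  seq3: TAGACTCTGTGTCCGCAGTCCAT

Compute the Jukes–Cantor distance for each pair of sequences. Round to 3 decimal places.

seq1–seq2: 7/23 sites differ → p ≈ 0.304348, d = −0.75 ln(1 − 0.405797) = 0.390401 ≈ 0.390.
seq1–seq3: 8/23 sites differ → p ≈ 0.347826, d = −0.75 ln(1 − 0.463768) = 0.467391 ≈ 0.467.
seq2–seq3: 7/23 sites differ → p ≈ 0.304348, d = −0.75 ln(1 − 0.405797) = 0.390401 ≈ 0.390.

d(seq1,seq2) = 0.390, d(seq1,seq3) = 0.467, d(seq2,seq3) = 0.390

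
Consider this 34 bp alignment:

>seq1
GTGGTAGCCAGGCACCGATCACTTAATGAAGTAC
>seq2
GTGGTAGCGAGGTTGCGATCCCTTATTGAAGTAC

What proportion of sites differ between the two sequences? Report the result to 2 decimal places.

The sequences differ at 6 of 34 positions (sites 9, 13, 14, 15, 21, 26).
p = 6/34 = 0.176470… ≈ 0.18 (to 2 d.p.).

0.18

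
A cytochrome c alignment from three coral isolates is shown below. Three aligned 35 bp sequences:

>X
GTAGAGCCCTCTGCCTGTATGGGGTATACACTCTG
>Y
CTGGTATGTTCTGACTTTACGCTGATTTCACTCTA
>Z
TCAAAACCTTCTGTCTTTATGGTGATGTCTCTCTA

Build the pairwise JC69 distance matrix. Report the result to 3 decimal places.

X–Y: 16/35 sites differ → p ≈ 0.457143, d = −0.75 ln(1 − 0.609524) = 0.705292 ≈ 0.705.
X–Z: 14/35 sites differ → p = 0.4, d = −0.75 ln(1 − 0.533333) = 0.571605 ≈ 0.572.
Y–Z: 12/35 sites differ → p ≈ 0.342857, d = −0.75 ln(1 − 0.457143) = 0.458182 ≈ 0.458.

d(X,Y) = 0.705, d(X,Z) = 0.572, d(Y,Z) = 0.458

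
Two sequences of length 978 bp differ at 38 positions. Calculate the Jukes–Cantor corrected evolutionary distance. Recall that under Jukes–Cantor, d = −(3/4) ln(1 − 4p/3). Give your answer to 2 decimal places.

p = 38/978 ≈ 0.038855.
d = −(3/4) ln(1 − 4p/3) = −0.75 ln(1 − 0.051807) = −0.75 ln(0.948193)
  = −0.75 × (-0.053197) = 0.039898 substitutions/site.

0.04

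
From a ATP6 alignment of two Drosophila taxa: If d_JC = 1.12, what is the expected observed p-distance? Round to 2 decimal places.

0.58

p = (3/4)(1 − e^(−4d/3)) = 0.75 × (1 − e^(-1.493333)) = 0.75 × (1 − 0.224623) = 0.581533.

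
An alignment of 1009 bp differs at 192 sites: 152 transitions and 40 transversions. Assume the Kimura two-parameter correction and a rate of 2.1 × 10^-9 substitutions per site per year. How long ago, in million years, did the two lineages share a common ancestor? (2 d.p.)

54.55

P = 152/1009 ≈ 0.150644 and Q = 40/1009 ≈ 0.039643.
Under the Kimura two-parameter model, d = −½ ln(1 − 2P − Q) − ¼ ln(1 − 2Q).
1 − 2P − Q = 0.659069, giving −½ ln(0.659069) = 0.208464.
1 − 2Q = 0.920714, giving −¼ ln(0.920714) = 0.020651.
d = 0.208464 + 0.020651 = 0.229115.
Under a molecular clock d = 2μt, so t = d/(2μ) = 0.229115 / (2 × 2.1 × 10^-9) = 54.55 million years.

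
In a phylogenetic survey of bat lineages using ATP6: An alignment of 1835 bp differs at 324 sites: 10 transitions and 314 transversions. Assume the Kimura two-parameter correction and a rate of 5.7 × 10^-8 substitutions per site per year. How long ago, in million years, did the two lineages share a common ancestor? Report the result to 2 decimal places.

P = 10/1835 ≈ 0.00545 and Q = 314/1835 ≈ 0.171117.
Under the Kimura two-parameter model, d = −½ ln(1 − 2P − Q) − ¼ ln(1 − 2Q).
1 − 2P − Q = 0.817983, giving −½ ln(0.817983) = 0.100457.
1 − 2Q = 0.657766, giving −¼ ln(0.657766) = 0.104727.
d = 0.100457 + 0.104727 = 0.205184.
Under a molecular clock d = 2μt, so t = d/(2μ) = 0.205184 / (2 × 5.7 × 10^-8) = 1.80 million years.

1.80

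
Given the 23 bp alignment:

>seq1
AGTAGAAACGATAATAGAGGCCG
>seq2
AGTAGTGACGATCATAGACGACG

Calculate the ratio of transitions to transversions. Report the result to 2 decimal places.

0.25

Transitions are A↔G and C↔T; transversions are all other mismatches.
Transitions: 1. Transversions: 4.
R = 1/4 = 0.25.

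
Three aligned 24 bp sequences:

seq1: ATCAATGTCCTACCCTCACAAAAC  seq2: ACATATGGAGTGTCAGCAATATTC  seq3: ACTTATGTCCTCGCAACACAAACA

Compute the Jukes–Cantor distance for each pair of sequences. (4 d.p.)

seq1–seq2: 14/24 sites differ → p ≈ 0.583333, d = −0.75 ln(1 − 0.777777) = 1.128055 ≈ 1.1281.
seq1–seq3: 9/24 sites differ → p = 0.375, d = −0.75 ln(1 − 0.5) = 0.519860 ≈ 0.5199.
seq2–seq3: 12/24 sites differ → p = 0.5, d = −0.75 ln(1 − 0.666667) = 0.823960 ≈ 0.8240.

d(seq1,seq2) = 1.1281, d(seq1,seq3) = 0.5199, d(seq2,seq3) = 0.8240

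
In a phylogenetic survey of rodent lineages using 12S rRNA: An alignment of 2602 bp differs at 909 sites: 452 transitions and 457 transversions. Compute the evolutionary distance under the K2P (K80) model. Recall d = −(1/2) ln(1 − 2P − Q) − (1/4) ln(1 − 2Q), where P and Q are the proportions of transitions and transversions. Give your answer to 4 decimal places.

P = 452/2602 ≈ 0.173713 and Q = 457/2602 ≈ 0.175634.
Under the Kimura two-parameter model, d = −½ ln(1 − 2P − Q) − ¼ ln(1 − 2Q).
1 − 2P − Q = 0.47694, giving −½ ln(0.47694) = 0.370182.
1 − 2Q = 0.648732, giving −¼ ln(0.648732) = 0.108184.
d = 0.370182 + 0.108184 = 0.478366.

0.4784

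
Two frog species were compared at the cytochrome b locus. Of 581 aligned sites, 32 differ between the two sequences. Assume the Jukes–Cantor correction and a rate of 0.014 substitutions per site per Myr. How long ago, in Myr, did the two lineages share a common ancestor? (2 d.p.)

2.04

p = 32/581 ≈ 0.055077.
d = −(3/4) ln(1 − 4p/3) = −0.75 ln(1 − 0.073436) = −0.75 ln(0.926564)
  = −0.75 × (-0.076272) = 0.057204 substitutions/site.
Under a molecular clock d = 2μt, so t = d/(2μ) = 0.057204 / (2 × 0.014) = 2.04 Myr.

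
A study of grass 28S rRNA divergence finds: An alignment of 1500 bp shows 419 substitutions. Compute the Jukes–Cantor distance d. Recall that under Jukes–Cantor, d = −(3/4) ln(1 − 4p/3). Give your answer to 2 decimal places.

0.35

p = 419/1500 ≈ 0.279333.
d = −(3/4) ln(1 − 4p/3) = −0.75 ln(1 − 0.372444) = −0.75 ln(0.627556)
  = −0.75 × (-0.465922) = 0.349442 substitutions/site.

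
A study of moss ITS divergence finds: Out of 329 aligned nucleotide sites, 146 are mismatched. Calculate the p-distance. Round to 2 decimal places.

p = 146/329 = 0.443768… ≈ 0.44 (to 2 d.p.).

0.44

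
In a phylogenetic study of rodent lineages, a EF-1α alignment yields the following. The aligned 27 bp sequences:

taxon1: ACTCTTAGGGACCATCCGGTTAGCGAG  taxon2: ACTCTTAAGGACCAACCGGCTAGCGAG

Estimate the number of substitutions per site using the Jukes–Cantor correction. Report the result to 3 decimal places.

The sequences differ at 3 of 27 sites (8, 15, 20), so p = 3/27 ≈ 0.111111.
d = −(3/4) ln(1 − 4p/3) = −0.75 ln(1 − 0.148148) = −0.75 ln(0.851852)
  = −0.75 × (-0.160342) = 0.120257 substitutions/site.

0.120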